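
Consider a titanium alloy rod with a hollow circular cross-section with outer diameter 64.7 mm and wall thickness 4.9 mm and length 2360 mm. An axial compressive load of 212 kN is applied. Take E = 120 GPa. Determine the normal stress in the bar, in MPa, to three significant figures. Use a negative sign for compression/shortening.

A = 920.5 mm².
σ = N/A = -212000/920.5 = -230.3 MPa.

-230 MPa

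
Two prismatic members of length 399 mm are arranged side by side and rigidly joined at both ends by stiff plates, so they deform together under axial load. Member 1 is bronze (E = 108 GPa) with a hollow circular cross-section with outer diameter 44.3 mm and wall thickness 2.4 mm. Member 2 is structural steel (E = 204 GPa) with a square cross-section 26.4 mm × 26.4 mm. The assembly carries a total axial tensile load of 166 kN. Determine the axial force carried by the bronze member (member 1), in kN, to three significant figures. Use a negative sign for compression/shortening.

A_1 = 315.9 mm².
A_2 = 697 mm².
Equal strain + equilibrium ⇒ each member carries load in proportion to AE: A₁E₁ = 34120000 N, A₂E₂ = 142200000 N, ΣAE = 176300000 N.
F₁ = P·A₁E₁/ΣAE = 166000·34120000/176300000 = 32130 N.

32.1 kN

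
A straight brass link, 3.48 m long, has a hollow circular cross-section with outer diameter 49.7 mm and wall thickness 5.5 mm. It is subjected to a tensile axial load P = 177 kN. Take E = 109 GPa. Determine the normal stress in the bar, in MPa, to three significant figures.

232 MPa

A = 763.7 mm².
σ = N/A = 177000/763.7 = 231.8 MPa.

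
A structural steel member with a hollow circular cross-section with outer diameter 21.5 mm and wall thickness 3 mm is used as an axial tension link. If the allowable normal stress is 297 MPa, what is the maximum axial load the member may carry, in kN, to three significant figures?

51.8 kN

A = 174.4 mm².
P_max = σ_allow · A = 297 · 174.4 = 51780 N = 51.78 kN.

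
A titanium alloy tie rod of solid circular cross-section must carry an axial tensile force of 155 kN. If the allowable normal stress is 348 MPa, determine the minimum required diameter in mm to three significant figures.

23.8 mm

Required area A ≥ P/σ_allow = 155000/348 = 445.4 mm².
For a solid circular section, d ≥ √(4A/π) = 23.81 mm.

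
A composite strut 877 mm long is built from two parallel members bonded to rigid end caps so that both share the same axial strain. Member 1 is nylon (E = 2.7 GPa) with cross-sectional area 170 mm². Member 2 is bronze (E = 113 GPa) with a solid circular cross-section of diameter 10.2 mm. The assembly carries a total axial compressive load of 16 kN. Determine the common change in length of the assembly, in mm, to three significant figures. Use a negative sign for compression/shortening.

-1.45 mm

A_2 = 81.71 mm².
Equal strain + equilibrium ⇒ each member carries load in proportion to AE: A₁E₁ = 459000 N, A₂E₂ = 9234000 N, ΣAE = 9693000 N.
δ = PL/ΣAE = -16000·877/9693000 = -1.448 mm.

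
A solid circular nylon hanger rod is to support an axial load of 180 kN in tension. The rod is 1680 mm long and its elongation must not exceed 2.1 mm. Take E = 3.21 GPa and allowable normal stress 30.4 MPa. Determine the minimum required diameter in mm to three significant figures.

239 mm

Required area A ≥ P/σ_allow = 180000/30.4 = 5921 mm².
For a solid circular section, d ≥ √(4A/π) = 86.83 mm.
Elongation limit: A ≥ PL/(Eδ_allow) = 180000·1680/(3210·2.1) = 44860 mm² ⇒ d ≥ 239 mm.
The elongation limit governs.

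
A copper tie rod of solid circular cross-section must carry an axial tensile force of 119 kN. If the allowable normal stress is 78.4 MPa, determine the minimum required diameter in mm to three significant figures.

44.0 mm

Required area A ≥ P/σ_allow = 119000/78.4 = 1518 mm².
For a solid circular section, d ≥ √(4A/π) = 43.96 mm.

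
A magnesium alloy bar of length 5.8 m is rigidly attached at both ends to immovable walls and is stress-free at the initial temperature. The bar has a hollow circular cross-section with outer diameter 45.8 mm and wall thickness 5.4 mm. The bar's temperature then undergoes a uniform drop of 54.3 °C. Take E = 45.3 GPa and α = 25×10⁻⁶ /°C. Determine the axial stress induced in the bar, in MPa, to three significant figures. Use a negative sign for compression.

Free thermal expansion αLΔT = 25e-6 · 5800 · -54.3 = -7.873 mm.
The walls impose strain ε = −(-7.873)/5800 = 1.3575e-03; σ = Eε = 45300 · 1.3575e-03 = 61.49 MPa.

61.5 MPa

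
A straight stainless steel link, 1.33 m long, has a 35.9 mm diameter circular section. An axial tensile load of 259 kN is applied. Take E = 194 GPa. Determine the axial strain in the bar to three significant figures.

0.00132

A = 1012 mm².
σ = N/A = 255.9 MPa; ε = σ/E = 255.9/194000 = 1.319e-03.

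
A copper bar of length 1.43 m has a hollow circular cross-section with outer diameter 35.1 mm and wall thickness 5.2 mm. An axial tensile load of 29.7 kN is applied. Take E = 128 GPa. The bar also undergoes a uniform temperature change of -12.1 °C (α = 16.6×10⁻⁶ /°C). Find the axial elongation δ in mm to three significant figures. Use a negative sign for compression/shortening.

0.392 mm

A = 488.5 mm².
δ_mech = NL/(AE) = 29700·1430/(488.5·128000) = 0.6793 mm.
δ_thermal = αLΔT = 16.6e-6·1430·-12.1 = -0.2872 mm.
δ = δ_mech + δ_thermal = 0.3921 mm.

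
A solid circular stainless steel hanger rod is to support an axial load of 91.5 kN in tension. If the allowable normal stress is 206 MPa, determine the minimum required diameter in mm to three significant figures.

23.8 mm

Required area A ≥ P/σ_allow = 91500/206 = 444.2 mm².
For a solid circular section, d ≥ √(4A/π) = 23.78 mm.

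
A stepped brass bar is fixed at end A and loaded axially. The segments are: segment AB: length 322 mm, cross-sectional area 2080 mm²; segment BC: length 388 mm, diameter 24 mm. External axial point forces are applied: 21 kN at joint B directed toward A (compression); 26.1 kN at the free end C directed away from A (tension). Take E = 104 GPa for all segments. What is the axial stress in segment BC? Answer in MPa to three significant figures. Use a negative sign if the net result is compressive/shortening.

57.7 MPa

Internal axial forces (sectioning from the free end, tension +): N_BC = 26.1 kN, N_AB = 5.1 kN.
A_BC = 452.4 mm².
σ_BC = N_BC/A_BC = 26100/452.4 = 57.69 MPa.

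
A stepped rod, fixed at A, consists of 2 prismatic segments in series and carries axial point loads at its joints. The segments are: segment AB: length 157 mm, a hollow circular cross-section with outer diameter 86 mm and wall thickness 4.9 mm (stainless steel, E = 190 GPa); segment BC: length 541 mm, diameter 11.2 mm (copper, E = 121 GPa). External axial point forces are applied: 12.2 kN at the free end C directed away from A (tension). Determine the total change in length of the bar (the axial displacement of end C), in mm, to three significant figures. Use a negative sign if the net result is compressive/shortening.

0.562 mm

Internal axial forces (sectioning from the free end, tension +): N_BC = 12.2 kN, N_AB = 12.2 kN.
A_AB = 1248 mm².
A_BC = 98.52 mm².
δ_AB = 12200·157/(1248·190000) = 0.008075 mm
δ_BC = 12200·541/(98.52·121000) = 0.5537 mm
δ = Σδ_i = 0.5617 mm.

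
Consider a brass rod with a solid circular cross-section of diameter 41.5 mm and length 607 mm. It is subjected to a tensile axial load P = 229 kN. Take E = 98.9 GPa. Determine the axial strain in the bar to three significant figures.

0.00171

A = 1353 mm².
σ = N/A = 169.3 MPa; ε = σ/E = 169.3/98900 = 1.712e-03.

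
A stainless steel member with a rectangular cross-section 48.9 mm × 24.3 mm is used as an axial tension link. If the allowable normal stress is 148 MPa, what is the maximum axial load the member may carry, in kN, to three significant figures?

A = 1188 mm².
P_max = σ_allow · A = 148 · 1188 = 175900 N = 175.9 kN.

176 kN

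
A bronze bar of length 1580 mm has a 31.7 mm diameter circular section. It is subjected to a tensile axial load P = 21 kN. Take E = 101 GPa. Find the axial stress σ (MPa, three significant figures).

26.6 MPa

A = 789.2 mm².
σ = N/A = 21000/789.2 = 26.61 MPa.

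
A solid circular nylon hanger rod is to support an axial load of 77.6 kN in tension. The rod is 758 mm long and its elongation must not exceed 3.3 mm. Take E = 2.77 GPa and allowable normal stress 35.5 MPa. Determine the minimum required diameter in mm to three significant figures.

90.5 mm

Required area A ≥ P/σ_allow = 77600/35.5 = 2186 mm².
For a solid circular section, d ≥ √(4A/π) = 52.76 mm.
Elongation limit: A ≥ PL/(Eδ_allow) = 77600·758/(2770·3.3) = 6435 mm² ⇒ d ≥ 90.52 mm.
The elongation limit governs.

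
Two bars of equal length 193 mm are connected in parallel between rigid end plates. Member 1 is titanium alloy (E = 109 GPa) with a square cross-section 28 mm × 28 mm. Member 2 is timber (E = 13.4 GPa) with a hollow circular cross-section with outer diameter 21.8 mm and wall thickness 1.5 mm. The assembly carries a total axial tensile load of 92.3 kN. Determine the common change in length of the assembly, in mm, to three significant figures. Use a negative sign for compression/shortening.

0.205 mm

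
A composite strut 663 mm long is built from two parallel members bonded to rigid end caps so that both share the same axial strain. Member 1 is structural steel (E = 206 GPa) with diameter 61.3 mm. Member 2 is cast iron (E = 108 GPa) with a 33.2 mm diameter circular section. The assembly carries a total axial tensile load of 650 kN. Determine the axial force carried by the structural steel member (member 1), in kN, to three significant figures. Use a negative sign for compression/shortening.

563 kN

A_1 = 2951 mm².
A_2 = 865.7 mm².
Equal strain + equilibrium ⇒ each member carries load in proportion to AE: A₁E₁ = 608000000 N, A₂E₂ = 93500000 N, ΣAE = 701500000 N.
F₁ = P·A₁E₁/ΣAE = 650000·608000000/701500000 = 563400 N.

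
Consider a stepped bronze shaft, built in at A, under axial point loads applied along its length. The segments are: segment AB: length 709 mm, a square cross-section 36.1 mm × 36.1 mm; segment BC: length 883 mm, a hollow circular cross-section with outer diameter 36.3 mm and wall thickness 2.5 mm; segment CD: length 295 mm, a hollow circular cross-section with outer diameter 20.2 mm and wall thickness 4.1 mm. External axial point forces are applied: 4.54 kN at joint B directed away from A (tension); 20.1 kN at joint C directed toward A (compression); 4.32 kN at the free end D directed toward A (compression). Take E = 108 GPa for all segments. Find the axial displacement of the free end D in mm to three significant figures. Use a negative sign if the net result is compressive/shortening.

-0.909 mm

Internal axial forces (sectioning from the free end, tension +): N_CD = -4.32 kN, N_BC = -24.42 kN, N_AB = -19.88 kN.
A_AB = 1303 mm².
A_BC = 265.5 mm².
A_CD = 207.4 mm².
δ_AB = -19880·709/(1303·108000) = -0.1001 mm
δ_BC = -24420·883/(265.5·108000) = -0.7521 mm
δ_CD = -4320·295/(207.4·108000) = -0.0569 mm
δ = Σδ_i = -0.9091 mm.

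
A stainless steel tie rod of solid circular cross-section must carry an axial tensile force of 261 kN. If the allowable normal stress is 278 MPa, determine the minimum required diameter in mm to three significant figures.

Required area A ≥ P/σ_allow = 261000/278 = 938.8 mm².
For a solid circular section, d ≥ √(4A/π) = 34.57 mm.

34.6 mm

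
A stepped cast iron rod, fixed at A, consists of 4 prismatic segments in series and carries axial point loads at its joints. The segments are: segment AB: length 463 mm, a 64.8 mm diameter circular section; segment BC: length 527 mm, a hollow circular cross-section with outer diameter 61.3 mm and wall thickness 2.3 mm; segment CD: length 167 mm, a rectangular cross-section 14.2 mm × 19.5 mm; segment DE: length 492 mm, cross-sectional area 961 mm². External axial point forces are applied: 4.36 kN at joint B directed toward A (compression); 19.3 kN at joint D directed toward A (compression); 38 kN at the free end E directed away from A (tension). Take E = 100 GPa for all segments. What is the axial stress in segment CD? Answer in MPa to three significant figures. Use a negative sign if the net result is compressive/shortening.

Internal axial forces (sectioning from the free end, tension +): N_DE = 38 kN, N_CD = 18.7 kN, N_BC = 18.7 kN, N_AB = 14.34 kN.
A_CD = 276.9 mm².
σ_CD = N_CD/A_CD = 18700/276.9 = 67.53 MPa.

67.5 MPa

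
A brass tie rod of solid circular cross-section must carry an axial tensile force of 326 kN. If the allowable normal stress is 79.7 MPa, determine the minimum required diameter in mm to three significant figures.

72.2 mm

Required area A ≥ P/σ_allow = 326000/79.7 = 4090 mm².
For a solid circular section, d ≥ √(4A/π) = 72.17 mm.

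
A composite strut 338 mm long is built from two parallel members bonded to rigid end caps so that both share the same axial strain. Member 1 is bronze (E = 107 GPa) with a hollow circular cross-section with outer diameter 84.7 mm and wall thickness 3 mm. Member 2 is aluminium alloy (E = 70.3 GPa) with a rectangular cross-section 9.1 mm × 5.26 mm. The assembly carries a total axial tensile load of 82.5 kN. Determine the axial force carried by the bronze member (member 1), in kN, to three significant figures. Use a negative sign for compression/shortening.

A_1 = 770 mm².
A_2 = 47.87 mm².
Equal strain + equilibrium ⇒ each member carries load in proportion to AE: A₁E₁ = 82390000 N, A₂E₂ = 3365000 N, ΣAE = 85760000 N.
F₁ = P·A₁E₁/ΣAE = 82500·82390000/85760000 = 79260 N.

79.3 kN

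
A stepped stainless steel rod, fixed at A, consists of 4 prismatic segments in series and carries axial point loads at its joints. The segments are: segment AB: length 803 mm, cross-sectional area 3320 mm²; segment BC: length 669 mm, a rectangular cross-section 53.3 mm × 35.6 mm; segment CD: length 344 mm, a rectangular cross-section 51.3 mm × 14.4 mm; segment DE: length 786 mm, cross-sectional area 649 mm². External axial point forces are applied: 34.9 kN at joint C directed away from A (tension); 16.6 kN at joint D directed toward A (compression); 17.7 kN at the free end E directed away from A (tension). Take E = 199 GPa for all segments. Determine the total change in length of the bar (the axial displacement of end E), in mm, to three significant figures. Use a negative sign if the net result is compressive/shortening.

Internal axial forces (sectioning from the free end, tension +): N_DE = 17.7 kN, N_CD = 1.1 kN, N_BC = 36 kN, N_AB = 36 kN.
A_BC = 1897 mm².
A_CD = 738.7 mm².
δ_AB = 36000·803/(3320·199000) = 0.04375 mm
δ_BC = 36000·669/(1897·199000) = 0.06378 mm
δ_CD = 1100·344/(738.7·199000) = 0.002574 mm
δ_DE = 17700·786/(649·199000) = 0.1077 mm
δ = Σδ_i = 0.2178 mm.

0.218 mm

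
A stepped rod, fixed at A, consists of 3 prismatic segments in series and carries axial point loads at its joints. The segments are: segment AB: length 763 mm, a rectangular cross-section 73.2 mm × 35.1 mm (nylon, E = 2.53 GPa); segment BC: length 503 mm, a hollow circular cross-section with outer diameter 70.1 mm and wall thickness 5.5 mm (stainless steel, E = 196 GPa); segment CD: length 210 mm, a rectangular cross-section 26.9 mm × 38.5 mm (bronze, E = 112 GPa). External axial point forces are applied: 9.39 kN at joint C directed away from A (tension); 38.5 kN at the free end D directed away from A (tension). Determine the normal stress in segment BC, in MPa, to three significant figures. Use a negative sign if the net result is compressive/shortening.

Internal axial forces (sectioning from the free end, tension +): N_CD = 38.5 kN, N_BC = 47.89 kN, N_AB = 47.89 kN.
A_BC = 1116 mm².
σ_BC = N_BC/A_BC = 47890/1116 = 42.9 MPa.

42.9 MPa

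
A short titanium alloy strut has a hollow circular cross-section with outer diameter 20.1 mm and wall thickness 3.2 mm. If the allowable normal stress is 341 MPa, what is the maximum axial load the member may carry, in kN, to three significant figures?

57.9 kN

A = 169.9 mm².
P_max = σ_allow · A = 341 · 169.9 = 57930 N = 57.93 kN.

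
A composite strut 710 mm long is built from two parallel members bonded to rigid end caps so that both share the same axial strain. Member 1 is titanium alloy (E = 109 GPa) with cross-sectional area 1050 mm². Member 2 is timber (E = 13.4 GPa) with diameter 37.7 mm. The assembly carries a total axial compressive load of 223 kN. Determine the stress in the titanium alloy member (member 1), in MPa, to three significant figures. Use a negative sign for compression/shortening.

A_2 = 1116 mm².
Equal strain + equilibrium ⇒ each member carries load in proportion to AE: A₁E₁ = 114400000 N, A₂E₂ = 14960000 N, ΣAE = 129400000 N.
σ₁ = P·E₁/ΣAE = -223000·109000/129400000 = -187.8 MPa.

-188 MPa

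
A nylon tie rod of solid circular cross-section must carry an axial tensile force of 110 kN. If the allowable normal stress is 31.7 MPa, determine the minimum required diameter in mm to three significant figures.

Required area A ≥ P/σ_allow = 110000/31.7 = 3470 mm².
For a solid circular section, d ≥ √(4A/π) = 66.47 mm.

66.5 mm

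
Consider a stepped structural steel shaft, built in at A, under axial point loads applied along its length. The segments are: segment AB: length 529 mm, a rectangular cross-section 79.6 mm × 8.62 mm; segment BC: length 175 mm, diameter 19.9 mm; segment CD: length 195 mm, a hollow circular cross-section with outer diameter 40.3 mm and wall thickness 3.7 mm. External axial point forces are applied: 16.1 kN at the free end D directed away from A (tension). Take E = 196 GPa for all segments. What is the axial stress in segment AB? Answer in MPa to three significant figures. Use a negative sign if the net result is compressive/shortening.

23.5 MPa

Internal axial forces (sectioning from the free end, tension +): N_CD = 16.1 kN, N_BC = 16.1 kN, N_AB = 16.1 kN.
A_AB = 686.2 mm².
σ_AB = N_AB/A_AB = 16100/686.2 = 23.46 MPa.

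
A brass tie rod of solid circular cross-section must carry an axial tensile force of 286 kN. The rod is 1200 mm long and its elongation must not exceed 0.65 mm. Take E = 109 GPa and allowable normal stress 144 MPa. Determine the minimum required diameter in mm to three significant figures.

Required area A ≥ P/σ_allow = 286000/144 = 1986 mm².
For a solid circular section, d ≥ √(4A/π) = 50.29 mm.
Elongation limit: A ≥ PL/(Eδ_allow) = 286000·1200/(109000·0.65) = 4844 mm² ⇒ d ≥ 78.53 mm.
The elongation limit governs.

78.5 mm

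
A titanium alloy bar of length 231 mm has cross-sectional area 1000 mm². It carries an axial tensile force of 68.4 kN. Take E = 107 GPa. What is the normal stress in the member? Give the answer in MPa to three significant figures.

68.4 MPa

σ = N/A = 68400/1000 = 68.4 MPa.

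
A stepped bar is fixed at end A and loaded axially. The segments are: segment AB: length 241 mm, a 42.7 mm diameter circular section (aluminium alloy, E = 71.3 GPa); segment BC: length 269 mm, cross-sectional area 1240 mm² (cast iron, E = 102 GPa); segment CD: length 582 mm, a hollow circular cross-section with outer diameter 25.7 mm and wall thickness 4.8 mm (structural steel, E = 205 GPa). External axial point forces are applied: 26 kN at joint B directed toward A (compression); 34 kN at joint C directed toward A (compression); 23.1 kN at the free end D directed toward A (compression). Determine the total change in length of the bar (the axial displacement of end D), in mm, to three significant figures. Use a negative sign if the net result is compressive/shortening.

Internal axial forces (sectioning from the free end, tension +): N_CD = -23.1 kN, N_BC = -57.1 kN, N_AB = -83.1 kN.
A_AB = 1432 mm².
A_CD = 315.2 mm².
δ_AB = -83100·241/(1432·71300) = -0.1961 mm
δ_BC = -57100·269/(1240·102000) = -0.1214 mm
δ_CD = -23100·582/(315.2·205000) = -0.2081 mm
δ = Σδ_i = -0.5257 mm.

-0.526 mm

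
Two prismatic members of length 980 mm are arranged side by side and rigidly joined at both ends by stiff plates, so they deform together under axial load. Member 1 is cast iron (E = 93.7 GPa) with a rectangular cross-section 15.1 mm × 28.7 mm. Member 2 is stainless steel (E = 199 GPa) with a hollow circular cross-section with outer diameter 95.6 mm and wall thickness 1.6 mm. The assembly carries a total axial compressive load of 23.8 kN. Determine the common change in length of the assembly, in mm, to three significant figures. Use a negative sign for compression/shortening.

-0.173 mm

A_1 = 433.4 mm².
A_2 = 472.5 mm².
Equal strain + equilibrium ⇒ each member carries load in proportion to AE: A₁E₁ = 40610000 N, A₂E₂ = 94030000 N, ΣAE = 134600000 N.
δ = PL/ΣAE = -23800·980/134600000 = -0.1732 mm.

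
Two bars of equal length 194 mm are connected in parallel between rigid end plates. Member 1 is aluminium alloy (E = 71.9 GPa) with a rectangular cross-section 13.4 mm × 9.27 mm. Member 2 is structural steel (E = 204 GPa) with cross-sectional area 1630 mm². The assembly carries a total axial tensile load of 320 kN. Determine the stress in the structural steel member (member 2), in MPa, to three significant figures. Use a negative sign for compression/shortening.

191 MPa

A_1 = 124.2 mm².
Equal strain + equilibrium ⇒ each member carries load in proportion to AE: A₁E₁ = 8931000 N, A₂E₂ = 332500000 N, ΣAE = 341500000 N.
σ₂ = P·E₂/ΣAE = 320000·204000/341500000 = 191.2 MPa.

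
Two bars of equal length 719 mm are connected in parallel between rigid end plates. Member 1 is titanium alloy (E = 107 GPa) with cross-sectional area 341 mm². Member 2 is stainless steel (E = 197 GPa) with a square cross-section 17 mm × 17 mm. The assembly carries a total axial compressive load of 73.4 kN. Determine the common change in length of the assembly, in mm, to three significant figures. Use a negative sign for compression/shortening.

-0.565 mm

A_2 = 289 mm².
Equal strain + equilibrium ⇒ each member carries load in proportion to AE: A₁E₁ = 36490000 N, A₂E₂ = 56930000 N, ΣAE = 93420000 N.
δ = PL/ΣAE = -73400·719/93420000 = -0.5649 mm.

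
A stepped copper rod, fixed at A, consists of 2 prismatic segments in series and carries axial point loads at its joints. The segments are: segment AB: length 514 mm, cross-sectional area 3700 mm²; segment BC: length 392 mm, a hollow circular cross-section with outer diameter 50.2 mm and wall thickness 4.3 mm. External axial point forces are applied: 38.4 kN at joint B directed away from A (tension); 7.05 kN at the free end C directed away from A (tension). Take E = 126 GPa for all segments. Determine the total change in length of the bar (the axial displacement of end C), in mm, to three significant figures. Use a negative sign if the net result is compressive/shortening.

Internal axial forces (sectioning from the free end, tension +): N_BC = 7.05 kN, N_AB = 45.45 kN.
A_BC = 620.1 mm².
δ_AB = 45450·514/(3700·126000) = 0.05011 mm
δ_BC = 7050·392/(620.1·126000) = 0.03537 mm
δ = Σδ_i = 0.08548 mm.

0.0855 mm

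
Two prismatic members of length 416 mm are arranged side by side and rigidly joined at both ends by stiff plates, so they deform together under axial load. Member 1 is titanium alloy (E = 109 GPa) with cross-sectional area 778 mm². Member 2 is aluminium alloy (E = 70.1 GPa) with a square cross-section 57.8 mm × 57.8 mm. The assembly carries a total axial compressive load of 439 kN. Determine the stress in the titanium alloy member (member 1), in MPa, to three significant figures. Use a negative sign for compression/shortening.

-150 MPa

A_2 = 3341 mm².
Equal strain + equilibrium ⇒ each member carries load in proportion to AE: A₁E₁ = 84800000 N, A₂E₂ = 234200000 N, ΣAE = 319000000 N.
σ₁ = P·E₁/ΣAE = -439000·109000/319000000 = -150 MPa.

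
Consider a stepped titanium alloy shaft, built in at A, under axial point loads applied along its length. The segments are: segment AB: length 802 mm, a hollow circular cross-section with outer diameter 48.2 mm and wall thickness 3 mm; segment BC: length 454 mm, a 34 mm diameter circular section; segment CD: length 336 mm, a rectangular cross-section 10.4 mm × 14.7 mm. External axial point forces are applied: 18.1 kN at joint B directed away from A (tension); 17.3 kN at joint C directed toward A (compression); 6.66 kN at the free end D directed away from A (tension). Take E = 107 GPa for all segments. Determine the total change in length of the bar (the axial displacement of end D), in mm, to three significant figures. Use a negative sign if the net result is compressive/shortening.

0.218 mm

Internal axial forces (sectioning from the free end, tension +): N_CD = 6.66 kN, N_BC = -10.64 kN, N_AB = 7.46 kN.
A_AB = 426 mm².
A_BC = 907.9 mm².
A_CD = 152.9 mm².
δ_AB = 7460·802/(426·107000) = 0.1313 mm
δ_BC = -10640·454/(907.9·107000) = -0.04972 mm
δ_CD = 6660·336/(152.9·107000) = 0.1368 mm
δ = Σδ_i = 0.2183 mm.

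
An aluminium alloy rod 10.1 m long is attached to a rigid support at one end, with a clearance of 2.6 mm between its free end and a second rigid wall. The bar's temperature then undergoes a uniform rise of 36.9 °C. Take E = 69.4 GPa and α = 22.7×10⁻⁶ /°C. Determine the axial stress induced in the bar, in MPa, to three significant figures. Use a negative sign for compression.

Free thermal expansion αLΔT = 22.7e-6 · 10100 · 36.9 = 8.46 mm.
The walls engage after the gap closes; constrained expansion = 8.46 − 2.6 = 5.86 mm.
The walls impose strain ε = −(5.86)/10100 = -5.8020e-04; σ = Eε = 69400 · -5.8020e-04 = -40.27 MPa.

-40.3 MPa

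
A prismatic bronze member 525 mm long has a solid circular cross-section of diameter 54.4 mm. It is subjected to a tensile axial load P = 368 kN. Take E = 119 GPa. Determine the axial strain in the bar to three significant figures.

0.00133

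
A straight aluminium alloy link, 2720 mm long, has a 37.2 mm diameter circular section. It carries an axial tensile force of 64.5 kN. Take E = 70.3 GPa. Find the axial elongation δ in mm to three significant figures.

A = 1087 mm².
δ_mech = NL/(AE) = 64500·2720/(1087·70300) = 2.296 mm.

2.30 mm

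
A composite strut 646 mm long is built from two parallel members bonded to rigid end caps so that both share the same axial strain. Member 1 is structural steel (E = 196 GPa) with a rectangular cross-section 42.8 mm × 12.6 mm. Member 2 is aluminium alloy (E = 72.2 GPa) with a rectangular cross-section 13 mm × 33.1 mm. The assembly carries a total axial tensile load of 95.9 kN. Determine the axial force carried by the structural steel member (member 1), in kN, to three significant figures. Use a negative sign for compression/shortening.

74.1 kN

A_1 = 539.3 mm².
A_2 = 430.3 mm².
Equal strain + equilibrium ⇒ each member carries load in proportion to AE: A₁E₁ = 105700000 N, A₂E₂ = 31070000 N, ΣAE = 136800000 N.
F₁ = P·A₁E₁/ΣAE = 95900·105700000/136800000 = 74120 N.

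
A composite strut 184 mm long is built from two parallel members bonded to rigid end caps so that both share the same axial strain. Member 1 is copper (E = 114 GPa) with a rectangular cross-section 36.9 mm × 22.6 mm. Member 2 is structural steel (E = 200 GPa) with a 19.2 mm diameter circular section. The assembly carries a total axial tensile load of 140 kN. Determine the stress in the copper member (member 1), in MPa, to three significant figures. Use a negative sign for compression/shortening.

104 MPa

A_1 = 833.9 mm².
A_2 = 289.5 mm².
Equal strain + equilibrium ⇒ each member carries load in proportion to AE: A₁E₁ = 95070000 N, A₂E₂ = 57910000 N, ΣAE = 153000000 N.
σ₁ = P·E₁/ΣAE = 140000·114000/153000000 = 104.3 MPa.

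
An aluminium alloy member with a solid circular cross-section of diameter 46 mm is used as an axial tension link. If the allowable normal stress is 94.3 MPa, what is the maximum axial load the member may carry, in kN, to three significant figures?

A = 1662 mm².
P_max = σ_allow · A = 94.3 · 1662 = 156700 N = 156.7 kN.

157 kN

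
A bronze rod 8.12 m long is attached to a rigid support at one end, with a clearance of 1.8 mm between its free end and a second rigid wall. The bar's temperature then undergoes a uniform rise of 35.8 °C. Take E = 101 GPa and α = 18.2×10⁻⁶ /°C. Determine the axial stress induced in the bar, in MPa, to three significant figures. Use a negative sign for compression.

Free thermal expansion αLΔT = 18.2e-6 · 8120 · 35.8 = 5.291 mm.
The walls engage after the gap closes; constrained expansion = 5.291 − 1.8 = 3.491 mm.
The walls impose strain ε = −(3.491)/8120 = -4.2989e-04; σ = Eε = 101000 · -4.2989e-04 = -43.42 MPa.

-43.4 MPa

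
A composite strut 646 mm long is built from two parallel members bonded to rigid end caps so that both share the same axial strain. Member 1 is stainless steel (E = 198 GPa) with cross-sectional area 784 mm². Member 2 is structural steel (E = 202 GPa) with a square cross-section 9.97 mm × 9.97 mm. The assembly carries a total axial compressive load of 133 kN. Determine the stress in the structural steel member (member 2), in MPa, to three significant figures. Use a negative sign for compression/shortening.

A_2 = 99.4 mm².
Equal strain + equilibrium ⇒ each member carries load in proportion to AE: A₁E₁ = 155200000 N, A₂E₂ = 20080000 N, ΣAE = 175300000 N.
σ₂ = P·E₂/ΣAE = -133000·202000/175300000 = -153.2 MPa.

-153 MPa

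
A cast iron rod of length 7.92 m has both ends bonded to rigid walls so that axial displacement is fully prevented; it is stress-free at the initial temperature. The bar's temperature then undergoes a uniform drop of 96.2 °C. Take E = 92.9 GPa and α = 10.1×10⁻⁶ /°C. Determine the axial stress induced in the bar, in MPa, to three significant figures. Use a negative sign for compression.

90.3 MPa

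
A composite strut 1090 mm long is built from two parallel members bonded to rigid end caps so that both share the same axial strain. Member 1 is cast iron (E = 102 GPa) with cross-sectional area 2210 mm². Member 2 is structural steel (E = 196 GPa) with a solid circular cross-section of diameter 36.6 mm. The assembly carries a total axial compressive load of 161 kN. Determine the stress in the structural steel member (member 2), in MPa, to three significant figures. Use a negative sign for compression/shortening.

A_2 = 1052 mm².
Equal strain + equilibrium ⇒ each member carries load in proportion to AE: A₁E₁ = 225400000 N, A₂E₂ = 206200000 N, ΣAE = 431600000 N.
σ₂ = P·E₂/ΣAE = -161000·196000/431600000 = -73.11 MPa.

-73.1 MPa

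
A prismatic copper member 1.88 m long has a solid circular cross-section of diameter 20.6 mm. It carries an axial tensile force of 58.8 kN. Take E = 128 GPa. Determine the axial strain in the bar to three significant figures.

0.00138

A = 333.3 mm².
σ = N/A = 176.4 MPa; ε = σ/E = 176.4/128000 = 1.378e-03.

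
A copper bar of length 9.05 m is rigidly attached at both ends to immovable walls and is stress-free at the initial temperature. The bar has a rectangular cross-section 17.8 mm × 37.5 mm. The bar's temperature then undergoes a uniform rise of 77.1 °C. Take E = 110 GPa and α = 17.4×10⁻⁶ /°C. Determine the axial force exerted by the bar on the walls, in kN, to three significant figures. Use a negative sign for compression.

-98.5 kN

Free thermal expansion αLΔT = 17.4e-6 · 9050 · 77.1 = 12.14 mm.
The walls impose strain ε = −(12.14)/9050 = -1.3415e-03; σ = Eε = 110000 · -1.3415e-03 = -147.6 MPa.
Wall reaction R = σ·A = -147.6·667.5 = -98500 N = -98.5 kN.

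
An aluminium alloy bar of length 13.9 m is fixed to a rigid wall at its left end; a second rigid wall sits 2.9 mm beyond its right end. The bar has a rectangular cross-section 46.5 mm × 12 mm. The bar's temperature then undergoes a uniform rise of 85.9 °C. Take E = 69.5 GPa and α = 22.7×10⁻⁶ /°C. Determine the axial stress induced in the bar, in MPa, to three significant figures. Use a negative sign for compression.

-121 MPa

Free thermal expansion αLΔT = 22.7e-6 · 13900 · 85.9 = 27.1 mm.
The walls engage after the gap closes; constrained expansion = 27.1 − 2.9 = 24.2 mm.
The walls impose strain ε = −(24.2)/13900 = -1.7413e-03; σ = Eε = 69500 · -1.7413e-03 = -121 MPa.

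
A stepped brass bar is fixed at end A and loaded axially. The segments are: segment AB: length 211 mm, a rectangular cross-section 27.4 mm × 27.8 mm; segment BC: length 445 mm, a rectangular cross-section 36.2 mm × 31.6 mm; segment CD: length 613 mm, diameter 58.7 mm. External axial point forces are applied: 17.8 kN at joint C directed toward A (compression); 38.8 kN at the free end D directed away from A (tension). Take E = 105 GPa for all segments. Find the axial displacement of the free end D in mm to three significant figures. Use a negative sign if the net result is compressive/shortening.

Internal axial forces (sectioning from the free end, tension +): N_CD = 38.8 kN, N_BC = 21 kN, N_AB = 21 kN.
A_AB = 761.7 mm².
A_BC = 1144 mm².
A_CD = 2706 mm².
δ_AB = 21000·211/(761.7·105000) = 0.0554 mm
δ_BC = 21000·445/(1144·105000) = 0.0778 mm
δ_CD = 38800·613/(2706·105000) = 0.0837 mm
δ = Σδ_i = 0.2169 mm.

0.217 mm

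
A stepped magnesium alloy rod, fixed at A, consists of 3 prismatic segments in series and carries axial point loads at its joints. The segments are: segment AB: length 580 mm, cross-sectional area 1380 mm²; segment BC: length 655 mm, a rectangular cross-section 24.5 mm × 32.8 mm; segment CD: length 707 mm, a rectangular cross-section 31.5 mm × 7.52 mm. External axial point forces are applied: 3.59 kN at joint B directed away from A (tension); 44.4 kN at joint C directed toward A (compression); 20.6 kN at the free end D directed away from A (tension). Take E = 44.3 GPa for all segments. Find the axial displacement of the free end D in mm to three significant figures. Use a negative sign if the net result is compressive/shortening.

0.758 mm

Internal axial forces (sectioning from the free end, tension +): N_CD = 20.6 kN, N_BC = -23.8 kN, N_AB = -20.21 kN.
A_BC = 803.6 mm².
A_CD = 236.9 mm².
δ_AB = -20210·580/(1380·44300) = -0.1917 mm
δ_BC = -23800·655/(803.6·44300) = -0.4379 mm
δ_CD = 20600·707/(236.9·44300) = 1.388 mm
δ = Σδ_i = 0.7582 mm.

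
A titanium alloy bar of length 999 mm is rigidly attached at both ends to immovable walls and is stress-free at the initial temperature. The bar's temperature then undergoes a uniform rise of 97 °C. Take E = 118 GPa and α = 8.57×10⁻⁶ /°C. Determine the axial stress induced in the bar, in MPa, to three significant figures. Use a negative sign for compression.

-98.1 MPa

Free thermal expansion αLΔT = 8.57e-6 · 999 · 97 = 0.8305 mm.
The walls impose strain ε = −(0.8305)/999 = -8.3129e-04; σ = Eε = 118000 · -8.3129e-04 = -98.09 MPa.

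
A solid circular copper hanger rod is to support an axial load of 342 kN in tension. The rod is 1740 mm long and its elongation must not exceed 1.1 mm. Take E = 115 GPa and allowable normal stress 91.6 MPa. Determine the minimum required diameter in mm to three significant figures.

77.4 mm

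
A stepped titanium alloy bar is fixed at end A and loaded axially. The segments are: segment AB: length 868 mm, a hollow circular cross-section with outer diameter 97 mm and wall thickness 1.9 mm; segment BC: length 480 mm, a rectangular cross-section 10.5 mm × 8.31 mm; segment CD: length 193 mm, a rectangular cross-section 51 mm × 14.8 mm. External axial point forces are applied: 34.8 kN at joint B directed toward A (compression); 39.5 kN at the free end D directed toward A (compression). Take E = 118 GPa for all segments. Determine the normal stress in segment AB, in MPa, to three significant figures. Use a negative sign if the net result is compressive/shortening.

-131 MPa

Internal axial forces (sectioning from the free end, tension +): N_CD = -39.5 kN, N_BC = -39.5 kN, N_AB = -74.3 kN.
A_AB = 567.7 mm².
σ_AB = N_AB/A_AB = -74300/567.7 = -130.9 MPa.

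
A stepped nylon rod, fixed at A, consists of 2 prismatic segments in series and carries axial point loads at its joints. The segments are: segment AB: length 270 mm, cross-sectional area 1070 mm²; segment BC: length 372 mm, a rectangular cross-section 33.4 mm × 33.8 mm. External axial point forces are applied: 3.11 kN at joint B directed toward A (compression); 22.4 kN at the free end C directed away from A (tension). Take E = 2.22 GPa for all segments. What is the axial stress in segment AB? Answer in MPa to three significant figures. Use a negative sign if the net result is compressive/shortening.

18.0 MPa

Internal axial forces (sectioning from the free end, tension +): N_BC = 22.4 kN, N_AB = 19.29 kN.
σ_AB = N_AB/A_AB = 19290/1070 = 18.03 MPa.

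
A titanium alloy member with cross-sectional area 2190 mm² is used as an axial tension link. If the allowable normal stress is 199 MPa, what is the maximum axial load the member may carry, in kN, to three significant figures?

P_max = σ_allow · A = 199 · 2190 = 435800 N = 435.8 kN.

436 kN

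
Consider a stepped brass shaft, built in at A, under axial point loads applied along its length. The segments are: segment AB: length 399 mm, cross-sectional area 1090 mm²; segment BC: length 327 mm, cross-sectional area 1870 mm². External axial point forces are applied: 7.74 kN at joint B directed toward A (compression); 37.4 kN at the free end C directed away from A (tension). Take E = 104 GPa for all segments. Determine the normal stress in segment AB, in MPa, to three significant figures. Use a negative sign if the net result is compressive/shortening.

27.2 MPa

Internal axial forces (sectioning from the free end, tension +): N_BC = 37.4 kN, N_AB = 29.66 kN.
σ_AB = N_AB/A_AB = 29660/1090 = 27.21 MPa.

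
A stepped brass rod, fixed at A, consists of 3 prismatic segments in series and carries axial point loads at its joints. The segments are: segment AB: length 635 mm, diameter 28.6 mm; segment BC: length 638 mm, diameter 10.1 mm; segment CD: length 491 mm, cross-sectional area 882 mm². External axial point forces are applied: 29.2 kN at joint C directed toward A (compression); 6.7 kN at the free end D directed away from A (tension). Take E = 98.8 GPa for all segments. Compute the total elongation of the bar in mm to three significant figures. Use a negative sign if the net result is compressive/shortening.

Internal axial forces (sectioning from the free end, tension +): N_CD = 6.7 kN, N_BC = -22.5 kN, N_AB = -22.5 kN.
A_AB = 642.4 mm².
A_BC = 80.12 mm².
δ_AB = -22500·635/(642.4·98800) = -0.2251 mm
δ_BC = -22500·638/(80.12·98800) = -1.813 mm
δ_CD = 6700·491/(882·98800) = 0.03775 mm
δ = Σδ_i = -2.001 mm.

-2.00 mm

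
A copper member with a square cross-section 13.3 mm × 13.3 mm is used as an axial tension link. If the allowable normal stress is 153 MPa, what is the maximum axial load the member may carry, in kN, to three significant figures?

27.1 kN

A = 176.9 mm².
P_max = σ_allow · A = 153 · 176.9 = 27060 N = 27.06 kN.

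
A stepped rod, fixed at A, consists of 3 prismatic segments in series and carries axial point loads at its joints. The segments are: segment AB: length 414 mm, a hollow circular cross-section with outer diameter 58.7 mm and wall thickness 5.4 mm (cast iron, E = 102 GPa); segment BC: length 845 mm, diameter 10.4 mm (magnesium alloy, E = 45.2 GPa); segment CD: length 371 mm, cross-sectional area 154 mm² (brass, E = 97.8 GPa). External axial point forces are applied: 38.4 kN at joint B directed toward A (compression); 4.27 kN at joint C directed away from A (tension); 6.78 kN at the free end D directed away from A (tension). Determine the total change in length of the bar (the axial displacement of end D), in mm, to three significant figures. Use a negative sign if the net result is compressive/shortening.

2.48 mm

Internal axial forces (sectioning from the free end, tension +): N_CD = 6.78 kN, N_BC = 11.05 kN, N_AB = -27.35 kN.
A_AB = 904.2 mm².
A_BC = 84.95 mm².
δ_AB = -27350·414/(904.2·102000) = -0.1228 mm
δ_BC = 11050·845/(84.95·45200) = 2.432 mm
δ_CD = 6780·371/(154·97800) = 0.167 mm
δ = Σδ_i = 2.476 mm.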